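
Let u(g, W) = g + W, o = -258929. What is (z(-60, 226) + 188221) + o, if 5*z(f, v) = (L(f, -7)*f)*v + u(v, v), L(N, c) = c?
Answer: -258168/5 ≈ -51634.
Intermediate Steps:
u(g, W) = W + g
z(f, v) = 2*v/5 - 7*f*v/5 (z(f, v) = ((-7*f)*v + (v + v))/5 = (-7*f*v + 2*v)/5 = (2*v - 7*f*v)/5 = 2*v/5 - 7*f*v/5)
(z(-60, 226) + 188221) + o = ((⅕)*226*(2 - 7*(-60)) + 188221) - 258929 = ((⅕)*226*(2 + 420) + 188221) - 258929 = ((⅕)*226*422 + 188221) - 258929 = (95372/5 + 188221) - 258929 = 1036477/5 - 258929 = -258168/5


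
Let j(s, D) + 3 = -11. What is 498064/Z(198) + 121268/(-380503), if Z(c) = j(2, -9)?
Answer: -13536895996/380503 ≈ -35576.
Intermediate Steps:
j(s, D) = -14 (j(s, D) = -3 - 11 = -14)
Z(c) = -14
498064/Z(198) + 121268/(-380503) = 498064/(-14) + 121268/(-380503) = 498064*(-1/14) + 121268*(-1/380503) = -35576 - 121268/380503 = -13536895996/380503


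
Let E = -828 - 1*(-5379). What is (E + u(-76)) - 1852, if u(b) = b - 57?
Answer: 2566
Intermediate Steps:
u(b) = -57 + b
E = 4551 (E = -828 + 5379 = 4551)
(E + u(-76)) - 1852 = (4551 + (-57 - 76)) - 1852 = (4551 - 133) - 1852 = 4418 - 1852 = 2566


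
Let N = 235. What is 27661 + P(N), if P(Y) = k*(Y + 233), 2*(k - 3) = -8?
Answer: 27193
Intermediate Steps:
k = -1 (k = 3 + (1/2)*(-8) = 3 - 4 = -1)
P(Y) = -233 - Y (P(Y) = -(Y + 233) = -(233 + Y) = -233 - Y)
27661 + P(N) = 27661 + (-233 - 1*235) = 27661 + (-233 - 235) = 27661 - 468 = 27193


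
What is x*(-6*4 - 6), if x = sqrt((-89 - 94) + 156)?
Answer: -90*I*sqrt(3) ≈ -155.88*I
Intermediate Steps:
x = 3*I*sqrt(3) (x = sqrt(-183 + 156) = sqrt(-27) = 3*I*sqrt(3) ≈ 5.1962*I)
x*(-6*4 - 6) = (3*I*sqrt(3))*(-6*4 - 6) = (3*I*sqrt(3))*(-24 - 6) = (3*I*sqrt(3))*(-30) = -90*I*sqrt(3)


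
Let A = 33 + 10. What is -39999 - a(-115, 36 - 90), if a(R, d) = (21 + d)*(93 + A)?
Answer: -35511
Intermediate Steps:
A = 43
a(R, d) = 2856 + 136*d (a(R, d) = (21 + d)*(93 + 43) = (21 + d)*136 = 2856 + 136*d)
-39999 - a(-115, 36 - 90) = -39999 - (2856 + 136*(36 - 90)) = -39999 - (2856 + 136*(-54)) = -39999 - (2856 - 7344) = -39999 - 1*(-4488) = -39999 + 4488 = -35511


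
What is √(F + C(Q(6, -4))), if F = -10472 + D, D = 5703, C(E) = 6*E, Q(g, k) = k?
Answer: I*√4793 ≈ 69.231*I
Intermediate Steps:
F = -4769 (F = -10472 + 5703 = -4769)
√(F + C(Q(6, -4))) = √(-4769 + 6*(-4)) = √(-4769 - 24) = √(-4793) = I*√4793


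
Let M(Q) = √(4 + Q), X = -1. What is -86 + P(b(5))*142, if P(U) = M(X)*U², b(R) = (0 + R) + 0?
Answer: -86 + 3550*√3 ≈ 6062.8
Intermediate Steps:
b(R) = R (b(R) = R + 0 = R)
P(U) = √3*U² (P(U) = √(4 - 1)*U² = √3*U²)
-86 + P(b(5))*142 = -86 + (√3*5²)*142 = -86 + (√3*25)*142 = -86 + (25*√3)*142 = -86 + 3550*√3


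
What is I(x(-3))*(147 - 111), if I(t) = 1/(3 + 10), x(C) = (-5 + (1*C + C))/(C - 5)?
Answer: 36/13 ≈ 2.7692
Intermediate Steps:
x(C) = (-5 + 2*C)/(-5 + C) (x(C) = (-5 + (C + C))/(-5 + C) = (-5 + 2*C)/(-5 + C))
I(t) = 1/13
I(x(-3))*(147 - 111) = (147 - 111)/13 = (1/13)*36 = 36/13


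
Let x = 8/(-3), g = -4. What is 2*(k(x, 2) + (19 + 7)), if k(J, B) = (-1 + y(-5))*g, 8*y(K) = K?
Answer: 65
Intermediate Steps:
x = -8/3 (x = 8*(-⅓) = -8/3 ≈ -2.6667)
y(K) = K/8
k(J, B) = 13/2 (k(J, B) = (-1 + (⅛)*(-5))*(-4) = (-1 - 5/8)*(-4) = -13/8*(-4) = 13/2)
2*(k(x, 2) + (19 + 7)) = 2*(13/2 + (19 + 7)) = 2*(13/2 + 26) = 2*(65/2) = 65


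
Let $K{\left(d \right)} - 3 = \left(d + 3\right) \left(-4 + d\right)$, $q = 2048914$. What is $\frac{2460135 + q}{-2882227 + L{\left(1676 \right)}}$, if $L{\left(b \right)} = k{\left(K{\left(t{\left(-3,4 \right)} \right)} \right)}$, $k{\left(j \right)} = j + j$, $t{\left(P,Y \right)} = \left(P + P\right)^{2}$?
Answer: $- \frac{4509049}{2879725} \approx -1.5658$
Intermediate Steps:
$t{\left(P,Y \right)} = 4 P^{2}$ ($t{\left(P,Y \right)} = \left(2 P\right)^{2} = 4 P^{2}$)
$K{\left(d \right)} = 3 + \left(-4 + d\right) \left(3 + d\right)$ ($K{\left(d \right)} = 3 + \left(d + 3\right) \left(-4 + d\right) = 3 + \left(3 + d\right) \left(-4 + d\right) = 3 + \left(-4 + d\right) \left(3 + d\right)$)
$k{\left(j \right)} = 2 j$
$L{\left(b \right)} = 2502$ ($L{\left(b \right)} = 2 \left(-9 + \left(4 \left(-3\right)^{2}\right)^{2} - 4 \left(-3\right)^{2}\right) = 2 \left(-9 + \left(4 \cdot 9\right)^{2} - 4 \cdot 9\right) = 2 \left(-9 + 36^{2} - 36\right) = 2 \left(-9 + 1296 - 36\right) = 2 \cdot 1251 = 2502$)
$\frac{2460135 + q}{-2882227 + L{\left(1676 \right)}} = \frac{2460135 + 2048914}{-2882227 + 2502} = \frac{4509049}{-2879725} = 4509049 \left(- \frac{1}{2879725}\right) = - \frac{4509049}{2879725}$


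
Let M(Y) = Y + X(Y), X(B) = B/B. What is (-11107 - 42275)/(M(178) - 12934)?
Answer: 53382/12755 ≈ 4.1852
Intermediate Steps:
X(B) = 1
M(Y) = 1 + Y (M(Y) = Y + 1 = 1 + Y)
(-11107 - 42275)/(M(178) - 12934) = (-11107 - 42275)/((1 + 178) - 12934) = -53382/(179 - 12934) = -53382/(-12755) = -53382*(-1/12755) = 53382/12755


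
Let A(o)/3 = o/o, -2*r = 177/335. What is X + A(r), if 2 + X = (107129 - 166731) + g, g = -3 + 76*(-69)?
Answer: -64848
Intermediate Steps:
g = -5247 (g = -3 - 5244 = -5247)
r = -177/670 (r = -177/(2*335) = -½*177/335 = -177/670 ≈ -0.26418)
A(o) = 3 (A(o) = 3*(o/o) = 3*1 = 3)
X = -64851 (X = -2 + ((107129 - 166731) - 5247) = -2 + (-59602 - 5247) = -2 - 64849 = -64851)
X + A(r) = -64851 + 3 = -64848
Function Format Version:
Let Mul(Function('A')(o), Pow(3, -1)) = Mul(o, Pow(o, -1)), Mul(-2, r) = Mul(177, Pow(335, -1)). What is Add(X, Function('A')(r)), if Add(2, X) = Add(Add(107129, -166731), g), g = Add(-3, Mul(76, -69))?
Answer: -64848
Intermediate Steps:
g = -5247 (g = Add(-3, -5244) = -5247)
r = Rational(-177, 670) (r = Mul(Rational(-1, 2), Mul(177, Pow(335, -1))) = Mul(Rational(-1, 2), Mul(177, Rational(1, 335))) = Mul(Rational(-1, 2), Rational(177, 335)) = Rational(-177, 670) ≈ -0.26418)
Function('A')(o) = 3 (Function('A')(o) = Mul(3, Mul(o, Pow(o, -1))) = Mul(3, 1) = 3)
X = -64851 (X = Add(-2, Add(Add(107129, -166731), -5247)) = Add(-2, Add(-59602, -5247)) = Add(-2, -64849) = -64851)
Add(X, Function('A')(r)) = Add(-64851, 3) = -64848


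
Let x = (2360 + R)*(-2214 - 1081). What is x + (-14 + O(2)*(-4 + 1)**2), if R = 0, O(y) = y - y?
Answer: -7776214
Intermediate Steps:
O(y) = 0
x = -7776200 (x = (2360 + 0)*(-2214 - 1081) = 2360*(-3295) = -7776200)
x + (-14 + O(2)*(-4 + 1)**2) = -7776200 + (-14 + 0*(-4 + 1)**2) = -7776200 + (-14 + 0*(-3)**2) = -7776200 + (-14 + 0*9) = -7776200 + (-14 + 0) = -7776200 - 14 = -7776214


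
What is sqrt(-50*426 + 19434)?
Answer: I*sqrt(1866) ≈ 43.197*I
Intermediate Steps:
sqrt(-50*426 + 19434) = sqrt(-21300 + 19434) = sqrt(-1866) = I*sqrt(1866)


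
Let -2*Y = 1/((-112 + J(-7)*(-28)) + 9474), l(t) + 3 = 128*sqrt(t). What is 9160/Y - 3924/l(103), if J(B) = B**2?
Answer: -247017144214172/1687543 - 502272*sqrt(103)/1687543 ≈ -1.4638e+8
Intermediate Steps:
l(t) = -3 + 128*sqrt(t)
Y = -1/15980 (Y = -1/(2*((-112 + (-7)**2*(-28)) + 9474)) = -1/(2*((-112 + 49*(-28)) + 9474)) = -1/(2*((-112 - 1372) + 9474)) = -1/(2*(-1484 + 9474)) = -1/2/7990 = -1/2*1/7990 = -1/15980 ≈ -6.2578e-5)
9160/Y - 3924/l(103) = 9160/(-1/15980) - 3924/(-3 + 128*sqrt(103)) = 9160*(-15980) - 3924/(-3 + 128*sqrt(103)) = -146376800 - 3924/(-3 + 128*sqrt(103))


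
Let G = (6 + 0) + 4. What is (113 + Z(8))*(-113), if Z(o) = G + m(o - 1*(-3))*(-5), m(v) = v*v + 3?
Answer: 56161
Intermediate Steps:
m(v) = 3 + v² (m(v) = v² + 3 = 3 + v²)
G = 10 (G = 6 + 4 = 10)
Z(o) = -5 - 5*(3 + o)² (Z(o) = 10 + (3 + (o - 1*(-3))²)*(-5) = 10 + (3 + (o + 3)²)*(-5) = 10 + (3 + (3 + o)²)*(-5) = 10 + (-15 - 5*(3 + o)²) = -5 - 5*(3 + o)²)
(113 + Z(8))*(-113) = (113 + (-5 - 5*(3 + 8)²))*(-113) = (113 + (-5 - 5*11²))*(-113) = (113 + (-5 - 5*121))*(-113) = (113 + (-5 - 605))*(-113) = (113 - 610)*(-113) = -497*(-113) = 56161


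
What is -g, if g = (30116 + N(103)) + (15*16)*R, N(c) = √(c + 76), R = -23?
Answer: -24596 - √179 ≈ -24609.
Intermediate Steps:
N(c) = √(76 + c)
g = 24596 + √179 (g = (30116 + √(76 + 103)) + (15*16)*(-23) = (30116 + √179) + 240*(-23) = (30116 + √179) - 5520 = 24596 + √179 ≈ 24609.)
-g = -(24596 + √179) = -24596 - √179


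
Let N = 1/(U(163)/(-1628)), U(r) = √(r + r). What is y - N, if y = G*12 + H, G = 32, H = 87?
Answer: 471 + 814*√326/163 ≈ 561.17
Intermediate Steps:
U(r) = √2*√r (U(r) = √(2*r) = √2*√r)
y = 471 (y = 32*12 + 87 = 384 + 87 = 471)
N = -814*√326/163 (N = 1/((√2*√163)/(-1628)) = 1/(√326*(-1/1628)) = 1/(-√326/1628) = -814*√326/163 ≈ -90.167)
y - N = 471 - (-814)*√326/163 = 471 + 814*√326/163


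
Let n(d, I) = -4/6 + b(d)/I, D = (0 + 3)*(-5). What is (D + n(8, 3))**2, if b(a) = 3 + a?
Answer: 144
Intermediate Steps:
D = -15 (D = 3*(-5) = -15)
n(d, I) = -2/3 + (3 + d)/I (n(d, I) = -4/6 + (3 + d)/I = -4*1/6 + (3 + d)/I = -2/3 + (3 + d)/I)
(D + n(8, 3))**2 = (-15 + (3 + 8 - 2/3*3)/3)**2 = (-15 + (3 + 8 - 2)/3)**2 = (-15 + (1/3)*9)**2 = (-15 + 3)**2 = (-12)**2 = 144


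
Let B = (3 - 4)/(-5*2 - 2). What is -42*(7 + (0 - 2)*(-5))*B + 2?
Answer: -115/2 ≈ -57.500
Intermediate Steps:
B = 1/12 (B = -1/(-10 - 2) = -1/(-12) = -1*(-1/12) = 1/12 ≈ 0.083333)
-42*(7 + (0 - 2)*(-5))*B + 2 = -42*(7 + (0 - 2)*(-5))/12 + 2 = -42*(7 - 2*(-5))/12 + 2 = -42*(7 + 10)/12 + 2 = -714/12 + 2 = -42*17/12 + 2 = -119/2 + 2 = -115/2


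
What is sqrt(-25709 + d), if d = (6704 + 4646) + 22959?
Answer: 10*sqrt(86) ≈ 92.736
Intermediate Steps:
d = 34309 (d = 11350 + 22959 = 34309)
sqrt(-25709 + d) = sqrt(-25709 + 34309) = sqrt(8600) = 10*sqrt(86)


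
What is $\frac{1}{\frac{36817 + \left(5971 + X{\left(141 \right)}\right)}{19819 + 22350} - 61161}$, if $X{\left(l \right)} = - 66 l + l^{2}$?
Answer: $- \frac{42169}{2579044846} \approx -1.6351 \cdot 10^{-5}$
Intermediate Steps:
$X{\left(l \right)} = l^{2} - 66 l$
$\frac{1}{\frac{36817 + \left(5971 + X{\left(141 \right)}\right)}{19819 + 22350} - 61161} = \frac{1}{\frac{36817 + \left(5971 + 141 \left(-66 + 141\right)\right)}{19819 + 22350} - 61161} = \frac{1}{\frac{36817 + \left(5971 + 141 \cdot 75\right)}{42169} - 61161} = \frac{1}{\left(36817 + \left(5971 + 10575\right)\right) \frac{1}{42169} - 61161} = \frac{1}{\left(36817 + 16546\right) \frac{1}{42169} - 61161} = \frac{1}{53363 \cdot \frac{1}{42169} - 61161} = \frac{1}{\frac{53363}{42169} - 61161} = \frac{1}{- \frac{2579044846}{42169}} = - \frac{42169}{2579044846}$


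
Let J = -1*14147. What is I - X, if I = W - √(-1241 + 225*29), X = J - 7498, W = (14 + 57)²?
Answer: 26686 - 2*√1321 ≈ 26613.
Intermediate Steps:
J = -14147
W = 5041 (W = 71² = 5041)
X = -21645 (X = -14147 - 7498 = -21645)
I = 5041 - 2*√1321 (I = 5041 - √(-1241 + 225*29) = 5041 - √(-1241 + 6525) = 5041 - √5284 = 5041 - 2*√1321 ≈ 4968.3)
I - X = (5041 - 2*√1321) - 1*(-21645) = (5041 - 2*√1321) + 21645 = 26686 - 2*√1321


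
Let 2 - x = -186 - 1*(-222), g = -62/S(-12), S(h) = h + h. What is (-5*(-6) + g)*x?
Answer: -6647/6 ≈ -1107.8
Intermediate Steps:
S(h) = 2*h
g = 31/12 (g = -62/(2*(-12)) = -62/(-24) = -62*(-1/24) = 31/12 ≈ 2.5833)
x = -34 (x = 2 - (-186 - 1*(-222)) = 2 - (-186 + 222) = 2 - 1*36 = 2 - 36 = -34)
(-5*(-6) + g)*x = (-5*(-6) + 31/12)*(-34) = (30 + 31/12)*(-34) = (391/12)*(-34) = -6647/6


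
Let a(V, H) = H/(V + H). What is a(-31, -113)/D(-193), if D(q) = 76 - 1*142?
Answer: -113/9504 ≈ -0.011890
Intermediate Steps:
a(V, H) = H/(H + V)
D(q) = -66 (D(q) = 76 - 142 = -66)
a(-31, -113)/D(-193) = -113/(-113 - 31)/(-66) = -113/(-144)*(-1/66) = -113*(-1/144)*(-1/66) = (113/144)*(-1/66) = -113/9504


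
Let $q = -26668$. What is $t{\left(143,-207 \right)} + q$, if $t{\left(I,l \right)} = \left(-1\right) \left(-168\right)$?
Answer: $-26500$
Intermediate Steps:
$t{\left(I,l \right)} = 168$
$t{\left(143,-207 \right)} + q = 168 - 26668 = -26500$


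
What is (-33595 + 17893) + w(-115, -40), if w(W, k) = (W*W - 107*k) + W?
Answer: 1688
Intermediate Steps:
w(W, k) = W + W**2 - 107*k (w(W, k) = (W**2 - 107*k) + W = W + W**2 - 107*k)
(-33595 + 17893) + w(-115, -40) = (-33595 + 17893) + (-115 + (-115)**2 - 107*(-40)) = -15702 + (-115 + 13225 + 4280) = -15702 + 17390 = 1688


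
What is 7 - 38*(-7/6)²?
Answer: -805/18 ≈ -44.722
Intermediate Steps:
7 - 38*(-7/6)² = 7 - 38*49/36 = 7 - 931/18 = -805/18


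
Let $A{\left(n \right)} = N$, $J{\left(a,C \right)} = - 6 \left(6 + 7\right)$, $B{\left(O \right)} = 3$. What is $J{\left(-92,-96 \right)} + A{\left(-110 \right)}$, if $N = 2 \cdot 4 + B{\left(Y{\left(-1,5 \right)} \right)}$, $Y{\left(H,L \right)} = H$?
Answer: $-67$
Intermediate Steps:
$J{\left(a,C \right)} = -78$ ($J{\left(a,C \right)} = \left(-6\right) 13 = -78$)
$N = 11$ ($N = 2 \cdot 4 + 3 = 8 + 3 = 11$)
$A{\left(n \right)} = 11$
$J{\left(-92,-96 \right)} + A{\left(-110 \right)} = -78 + 11 = -67$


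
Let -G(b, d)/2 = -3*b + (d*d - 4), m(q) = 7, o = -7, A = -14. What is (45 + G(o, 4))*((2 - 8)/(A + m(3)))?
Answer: -18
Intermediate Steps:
G(b, d) = 8 - 2*d² + 6*b (G(b, d) = -2*(-3*b + (d*d - 4)) = -2*(-3*b + (d² - 4)) = -2*(-3*b + (-4 + d²)) = -2*(-4 + d² - 3*b) = 8 - 2*d² + 6*b)
(45 + G(o, 4))*((2 - 8)/(A + m(3))) = (45 + (8 - 2*4² + 6*(-7)))*((2 - 8)/(-14 + 7)) = (45 + (8 - 2*16 - 42))*(-6/(-7)) = (45 + (8 - 32 - 42))*(-6*(-⅐)) = (45 - 66)*(6/7) = -21*6/7 = -18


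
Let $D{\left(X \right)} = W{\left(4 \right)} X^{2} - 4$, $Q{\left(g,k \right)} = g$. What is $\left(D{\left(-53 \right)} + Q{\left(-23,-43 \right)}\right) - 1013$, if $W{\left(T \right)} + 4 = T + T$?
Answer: $10196$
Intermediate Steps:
$W{\left(T \right)} = -4 + 2 T$ ($W{\left(T \right)} = -4 + \left(T + T\right) = -4 + 2 T$)
$D{\left(X \right)} = -4 + 4 X^{2}$ ($D{\left(X \right)} = \left(-4 + 2 \cdot 4\right) X^{2} - 4 = \left(-4 + 8\right) X^{2} - 4 = 4 X^{2} - 4 = -4 + 4 X^{2}$)
$\left(D{\left(-53 \right)} + Q{\left(-23,-43 \right)}\right) - 1013 = \left(\left(-4 + 4 \left(-53\right)^{2}\right) - 23\right) - 1013 = \left(\left(-4 + 4 \cdot 2809\right) - 23\right) - 1013 = \left(\left(-4 + 11236\right) - 23\right) - 1013 = \left(11232 - 23\right) - 1013 = 11209 - 1013 = 10196$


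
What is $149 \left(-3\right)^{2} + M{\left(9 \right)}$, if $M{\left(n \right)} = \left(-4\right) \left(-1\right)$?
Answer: $1345$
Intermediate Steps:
$M{\left(n \right)} = 4$
$149 \left(-3\right)^{2} + M{\left(9 \right)} = 149 \left(-3\right)^{2} + 4 = 149 \cdot 9 + 4 = 1341 + 4 = 1345$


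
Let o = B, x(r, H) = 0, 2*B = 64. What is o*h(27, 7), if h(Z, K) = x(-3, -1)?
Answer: 0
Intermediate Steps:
B = 32 (B = (½)*64 = 32)
h(Z, K) = 0
o = 32
o*h(27, 7) = 32*0 = 0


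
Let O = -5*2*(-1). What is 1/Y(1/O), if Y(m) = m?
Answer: 10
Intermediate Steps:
O = 10 (O = -10*(-1) = 10)
1/Y(1/O) = 1/(1/10) = 10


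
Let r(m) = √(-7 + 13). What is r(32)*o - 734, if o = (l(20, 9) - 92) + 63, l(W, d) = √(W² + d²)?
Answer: -734 - √6*(29 - √481) ≈ -751.31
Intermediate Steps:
r(m) = √6
o = -29 + √481 (o = (√(20² + 9²) - 92) + 63 = (√(400 + 81) - 92) + 63 = (√481 - 92) + 63 = (-92 + √481) + 63 = -29 + √481 ≈ -7.0683)
r(32)*o - 734 = √6*(-29 + √481) - 734 = -734 + √6*(-29 + √481)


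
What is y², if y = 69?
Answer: 4761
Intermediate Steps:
y² = 69² = 4761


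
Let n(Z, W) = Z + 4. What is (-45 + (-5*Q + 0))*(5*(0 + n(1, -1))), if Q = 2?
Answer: -1375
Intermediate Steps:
n(Z, W) = 4 + Z
(-45 + (-5*Q + 0))*(5*(0 + n(1, -1))) = (-45 + (-5*2 + 0))*(5*(0 + (4 + 1))) = (-45 + (-10 + 0))*(5*(0 + 5)) = (-45 - 10)*(5*5) = -55*25 = -1375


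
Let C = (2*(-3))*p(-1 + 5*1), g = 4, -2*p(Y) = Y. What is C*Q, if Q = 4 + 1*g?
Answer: 96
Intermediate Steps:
p(Y) = -Y/2
C = 12 (C = (2*(-3))*(-(-1 + 5*1)/2) = -(-3)*(-1 + 5) = -(-3)*4 = -6*(-2) = 12)
Q = 8 (Q = 4 + 1*4 = 4 + 4 = 8)
C*Q = 12*8 = 96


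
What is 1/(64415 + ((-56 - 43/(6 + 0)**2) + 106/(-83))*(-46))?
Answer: 1494/100254409 ≈ 1.4902e-5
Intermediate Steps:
1/(64415 + ((-56 - 43/(6 + 0)**2) + 106/(-83))*(-46)) = 1/(64415 + ((-56 - 43/(6**2)) + 106*(-1/83))*(-46)) = 1/(64415 + ((-56 - 43/36) - 106/83)*(-46)) = 1/(64415 + (-2059/36 - 106/83)*(-46)) = 1/(64415 - 174713/2988*(-46)) = 1/(64415 + 4018399/1494) = 1/(100254409/1494) = 1494/100254409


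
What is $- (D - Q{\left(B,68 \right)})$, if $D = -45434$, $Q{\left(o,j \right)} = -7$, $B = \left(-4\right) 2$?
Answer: $45427$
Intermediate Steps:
$B = -8$
$- (D - Q{\left(B,68 \right)}) = - (-45434 - -7) = - (-45434 + 7) = \left(-1\right) \left(-45427\right) = 45427$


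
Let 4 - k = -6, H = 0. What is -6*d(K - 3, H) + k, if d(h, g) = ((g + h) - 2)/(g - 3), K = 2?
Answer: 4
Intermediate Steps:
k = 10 (k = 4 - 1*(-6) = 4 + 6 = 10)
d(h, g) = (-2 + g + h)/(-3 + g)
-6*d(K - 3, H) + k = -6*(-2 + 0 + (2 - 3))/(-3 + 0) + 10 = -6*(-2 + 0 - 1)/(-3) + 10 = -(-2)*(-3) + 10 = -6*1 + 10 = -6 + 10 = 4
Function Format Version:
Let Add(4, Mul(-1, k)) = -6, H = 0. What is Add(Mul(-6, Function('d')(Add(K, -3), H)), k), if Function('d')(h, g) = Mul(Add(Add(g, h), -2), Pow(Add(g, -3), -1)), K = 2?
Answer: 4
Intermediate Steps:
k = 10 (k = Add(4, Mul(-1, -6)) = Add(4, 6) = 10)
Function('d')(h, g) = Mul(Pow(Add(-3, g), -1), Add(-2, g, h)) (Function('d')(h, g) = Mul(Add(-2, g, h), Pow(Add(-3, g), -1)) = Mul(Pow(Add(-3, g), -1), Add(-2, g, h)))
Add(Mul(-6, Function('d')(Add(K, -3), H)), k) = Add(Mul(-6, Mul(Pow(Add(-3, 0), -1), Add(-2, 0, Add(2, -3)))), 10) = Add(Mul(-6, Mul(Pow(-3, -1), Add(-2, 0, -1))), 10) = Add(Mul(-6, Mul(Rational(-1, 3), -3)), 10) = Add(Mul(-6, 1), 10) = Add(-6, 10) = 4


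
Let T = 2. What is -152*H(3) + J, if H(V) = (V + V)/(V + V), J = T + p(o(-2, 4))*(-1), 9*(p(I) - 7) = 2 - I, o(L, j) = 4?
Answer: -1411/9 ≈ -156.78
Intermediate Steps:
p(I) = 65/9 - I/9 (p(I) = 7 + (2 - I)/9 = 7 + (2/9 - I/9) = 65/9 - I/9)
J = -43/9 (J = 2 + (65/9 - 1/9*4)*(-1) = 2 + (65/9 - 4/9)*(-1) = 2 + (61/9)*(-1) = 2 - 61/9 = -43/9 ≈ -4.7778)
H(V) = 1 (H(V) = (2*V)/((2*V)) = (2*V)*(1/(2*V)) = 1)
-152*H(3) + J = -152*1 - 43/9 = -152 - 43/9 = -1411/9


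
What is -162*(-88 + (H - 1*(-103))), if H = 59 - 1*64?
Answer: -1620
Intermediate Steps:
H = -5 (H = 59 - 64 = -5)
-162*(-88 + (H - 1*(-103))) = -162*(-88 + (-5 - 1*(-103))) = -162*(-88 + (-5 + 103)) = -162*(-88 + 98) = -162*10 = -1620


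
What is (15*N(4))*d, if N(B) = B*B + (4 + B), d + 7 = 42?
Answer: 12600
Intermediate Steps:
d = 35 (d = -7 + 42 = 35)
N(B) = 4 + B + B² (N(B) = B² + (4 + B) = 4 + B + B²)
(15*N(4))*d = (15*(4 + 4 + 4²))*35 = (15*(4 + 4 + 16))*35 = (15*24)*35 = 360*35 = 12600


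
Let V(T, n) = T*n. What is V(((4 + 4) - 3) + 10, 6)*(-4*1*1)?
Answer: -360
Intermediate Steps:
V(((4 + 4) - 3) + 10, 6)*(-4*1*1) = ((((4 + 4) - 3) + 10)*6)*(-4*1*1) = (((8 - 3) + 10)*6)*(-4*1) = ((5 + 10)*6)*(-4) = (15*6)*(-4) = 90*(-4) = -360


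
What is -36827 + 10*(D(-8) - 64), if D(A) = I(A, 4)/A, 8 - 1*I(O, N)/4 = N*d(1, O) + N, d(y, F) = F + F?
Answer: -37807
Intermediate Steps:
d(y, F) = 2*F
I(O, N) = 32 - 4*N - 8*N*O (I(O, N) = 32 - 4*(N*(2*O) + N) = 32 - 4*(2*N*O + N) = 32 - 4*(N + 2*N*O) = 32 + (-4*N - 8*N*O) = 32 - 4*N - 8*N*O)
D(A) = (16 - 32*A)/A (D(A) = (32 - 4*4 - 8*4*A)/A = (32 - 16 - 32*A)/A = (16 - 32*A)/A)
-36827 + 10*(D(-8) - 64) = -36827 + 10*((-32 + 16/(-8)) - 64) = -36827 + 10*((-32 + 16*(-⅛)) - 64) = -36827 + 10*((-32 - 2) - 64) = -36827 + 10*(-34 - 64) = -36827 + 10*(-98) = -36827 - 980 = -37807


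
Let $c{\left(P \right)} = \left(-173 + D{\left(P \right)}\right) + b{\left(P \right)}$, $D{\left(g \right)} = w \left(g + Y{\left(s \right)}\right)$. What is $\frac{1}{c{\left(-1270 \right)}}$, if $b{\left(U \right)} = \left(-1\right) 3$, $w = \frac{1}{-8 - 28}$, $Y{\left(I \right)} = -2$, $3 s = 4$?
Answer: $- \frac{3}{422} \approx -0.007109$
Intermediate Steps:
$s = \frac{4}{3}$ ($s = \frac{1}{3} \cdot 4 = \frac{4}{3} \approx 1.3333$)
$w = - \frac{1}{36}$ ($w = \frac{1}{-36} = - \frac{1}{36} \approx -0.027778$)
$D{\left(g \right)} = \frac{1}{18} - \frac{g}{36}$ ($D{\left(g \right)} = - \frac{g - 2}{36} = - \frac{-2 + g}{36} = \frac{1}{18} - \frac{g}{36}$)
$b{\left(U \right)} = -3$
$c{\left(P \right)} = - \frac{3167}{18} - \frac{P}{36}$ ($c{\left(P \right)} = \left(-173 - \left(- \frac{1}{18} + \frac{P}{36}\right)\right) - 3 = \left(- \frac{3113}{18} - \frac{P}{36}\right) - 3 = - \frac{3167}{18} - \frac{P}{36}$)
$\frac{1}{c{\left(-1270 \right)}} = \frac{1}{- \frac{3167}{18} - - \frac{635}{18}} = \frac{1}{- \frac{3167}{18} + \frac{635}{18}} = \frac{1}{- \frac{422}{3}} = - \frac{3}{422}$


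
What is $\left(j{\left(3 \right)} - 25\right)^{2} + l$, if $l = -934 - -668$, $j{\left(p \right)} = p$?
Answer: $218$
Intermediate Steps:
$l = -266$ ($l = -934 + 668 = -266$)
$\left(j{\left(3 \right)} - 25\right)^{2} + l = \left(3 - 25\right)^{2} - 266 = \left(-22\right)^{2} - 266 = 484 - 266 = 218$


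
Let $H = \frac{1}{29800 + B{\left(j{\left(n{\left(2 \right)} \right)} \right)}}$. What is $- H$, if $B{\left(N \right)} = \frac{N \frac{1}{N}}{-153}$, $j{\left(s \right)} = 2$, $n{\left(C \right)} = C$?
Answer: $- \frac{153}{4559399} \approx -3.3557 \cdot 10^{-5}$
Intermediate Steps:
$B{\left(N \right)} = - \frac{1}{153}$ ($B{\left(N \right)} = 1 \left(- \frac{1}{153}\right) = - \frac{1}{153}$)
$H = \frac{153}{4559399}$ ($H = \frac{1}{29800 - \frac{1}{153}} = \frac{1}{\frac{4559399}{153}} = \frac{153}{4559399} \approx 3.3557 \cdot 10^{-5}$)
$- H = \left(-1\right) \frac{153}{4559399} = - \frac{153}{4559399}$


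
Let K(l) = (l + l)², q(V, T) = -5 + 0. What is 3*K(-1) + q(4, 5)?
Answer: 7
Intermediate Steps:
q(V, T) = -5
K(l) = 4*l² (K(l) = (2*l)² = 4*l²)
3*K(-1) + q(4, 5) = 3*(4*(-1)²) - 5 = 3*(4*1) - 5 = 3*4 - 5 = 12 - 5 = 7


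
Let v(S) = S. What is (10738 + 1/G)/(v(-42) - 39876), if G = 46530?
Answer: -499639141/1857384540 ≈ -0.26900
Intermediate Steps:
(10738 + 1/G)/(v(-42) - 39876) = (10738 + 1/46530)/(-42 - 39876) = (10738 + 1/46530)/(-39918) = (499639141/46530)*(-1/39918) = -499639141/1857384540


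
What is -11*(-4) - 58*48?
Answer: -2740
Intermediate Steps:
-11*(-4) - 58*48 = 44 - 2784 = -2740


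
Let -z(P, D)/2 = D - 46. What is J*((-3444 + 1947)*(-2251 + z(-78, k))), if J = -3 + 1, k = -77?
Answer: -6002970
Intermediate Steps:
z(P, D) = 92 - 2*D (z(P, D) = -2*(D - 46) = -2*(-46 + D) = 92 - 2*D)
J = -2
J*((-3444 + 1947)*(-2251 + z(-78, k))) = -2*(-3444 + 1947)*(-2251 + (92 - 2*(-77))) = -(-2994)*(-2251 + (92 + 154)) = -(-2994)*(-2251 + 246) = -(-2994)*(-2005) = -2*3001485 = -6002970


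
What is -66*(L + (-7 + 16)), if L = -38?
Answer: 1914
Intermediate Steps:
-66*(L + (-7 + 16)) = -66*(-38 + (-7 + 16)) = -66*(-38 + 9) = -66*(-29) = 1914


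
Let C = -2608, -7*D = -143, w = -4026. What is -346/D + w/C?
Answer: -2870429/186472 ≈ -15.393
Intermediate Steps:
D = 143/7 (D = -⅐*(-143) = 143/7 ≈ 20.429)
-346/D + w/C = -346/143/7 - 4026/(-2608) = -346*7/143 - 4026*(-1/2608) = -2422/143 + 2013/1304 = -2870429/186472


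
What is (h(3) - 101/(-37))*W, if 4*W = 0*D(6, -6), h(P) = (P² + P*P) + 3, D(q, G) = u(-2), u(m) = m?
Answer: 0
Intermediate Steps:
D(q, G) = -2
h(P) = 3 + 2*P² (h(P) = (P² + P²) + 3 = 2*P² + 3 = 3 + 2*P²)
W = 0 (W = (0*(-2))/4 = (¼)*0 = 0)
(h(3) - 101/(-37))*W = ((3 + 2*3²) - 101/(-37))*0 = ((3 + 2*9) - 101*(-1/37))*0 = ((3 + 18) + 101/37)*0 = (21 + 101/37)*0 = (878/37)*0 = 0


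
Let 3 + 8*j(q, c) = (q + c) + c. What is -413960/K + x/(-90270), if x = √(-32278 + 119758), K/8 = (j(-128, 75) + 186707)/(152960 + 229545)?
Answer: -6333670792/59747 - 3*√30/5015 ≈ -1.0601e+5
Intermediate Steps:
j(q, c) = -3/8 + c/4 + q/8 (j(q, c) = -3/8 + ((q + c) + c)/8 = -3/8 + ((c + q) + c)/8 = -3/8 + (q + 2*c)/8 = -3/8 + (c/4 + q/8) = -3/8 + c/4 + q/8)
K = 298735/76501 (K = 8*(((-3/8 + (¼)*75 + (⅛)*(-128)) + 186707)/(152960 + 229545)) = 8*(((-3/8 + 75/4 - 16) + 186707)/382505) = 8*((19/8 + 186707)*(1/382505)) = 8*((1493675/8)*(1/382505)) = 8*(298735/612008) = 298735/76501 ≈ 3.9050)
x = 54*√30 (x = √87480 = 54*√30 ≈ 295.77)
-413960/K + x/(-90270) = -413960/298735/76501 + (54*√30)/(-90270) = -413960*76501/298735 + (54*√30)*(-1/90270) = -6333670792/59747 - 3*√30/5015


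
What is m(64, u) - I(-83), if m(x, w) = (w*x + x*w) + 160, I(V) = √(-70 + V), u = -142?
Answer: -18016 - 3*I*√17 ≈ -18016.0 - 12.369*I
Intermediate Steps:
m(x, w) = 160 + 2*w*x (m(x, w) = (w*x + w*x) + 160 = 2*w*x + 160 = 160 + 2*w*x)
m(64, u) - I(-83) = (160 + 2*(-142)*64) - √(-70 - 83) = (160 - 18176) - √(-153) = -18016 - 3*I*√17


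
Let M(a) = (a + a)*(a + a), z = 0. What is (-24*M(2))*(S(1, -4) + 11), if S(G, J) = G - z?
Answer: -4608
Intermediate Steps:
M(a) = 4*a² (M(a) = (2*a)*(2*a) = 4*a²)
S(G, J) = G (S(G, J) = G - 1*0 = G + 0 = G)
(-24*M(2))*(S(1, -4) + 11) = (-96*2²)*(1 + 11) = -96*4*12 = -24*16*12 = -384*12 = -4608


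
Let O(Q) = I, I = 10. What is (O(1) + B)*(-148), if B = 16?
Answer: -3848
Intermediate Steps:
O(Q) = 10
(O(1) + B)*(-148) = (10 + 16)*(-148) = 26*(-148) = -3848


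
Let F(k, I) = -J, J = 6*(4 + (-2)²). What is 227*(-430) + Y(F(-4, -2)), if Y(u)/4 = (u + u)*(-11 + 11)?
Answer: -97610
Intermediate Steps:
J = 48 (J = 6*(4 + 4) = 6*8 = 48)
F(k, I) = -48 (F(k, I) = -1*48 = -48)
Y(u) = 0 (Y(u) = 4*((u + u)*(-11 + 11)) = 4*((2*u)*0) = 4*0 = 0)
227*(-430) + Y(F(-4, -2)) = 227*(-430) + 0 = -97610 + 0 = -97610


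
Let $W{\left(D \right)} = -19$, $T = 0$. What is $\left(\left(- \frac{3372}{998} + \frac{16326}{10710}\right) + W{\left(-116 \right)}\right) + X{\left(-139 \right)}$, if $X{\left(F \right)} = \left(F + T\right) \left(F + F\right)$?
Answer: $\frac{11466811238}{296905} \approx 38621.0$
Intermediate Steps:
$X{\left(F \right)} = 2 F^{2}$ ($X{\left(F \right)} = \left(F + 0\right) \left(F + F\right) = F 2 F = 2 F^{2}$)
$\left(\left(- \frac{3372}{998} + \frac{16326}{10710}\right) + W{\left(-116 \right)}\right) + X{\left(-139 \right)} = \left(\left(- \frac{3372}{998} + \frac{16326}{10710}\right) - 19\right) + 2 \left(-139\right)^{2} = \left(\left(\left(-3372\right) \frac{1}{998} + 16326 \cdot \frac{1}{10710}\right) - 19\right) + 2 \cdot 19321 = \left(\left(- \frac{1686}{499} + \frac{907}{595}\right) - 19\right) + 38642 = \left(- \frac{550577}{296905} - 19\right) + 38642 = - \frac{6191772}{296905} + 38642 = \frac{11466811238}{296905}$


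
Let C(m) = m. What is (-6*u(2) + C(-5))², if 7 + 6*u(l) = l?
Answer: 0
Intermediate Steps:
u(l) = -7/6 + l/6
(-6*u(2) + C(-5))² = (-6*(-7/6 + (⅙)*2) - 5)² = (-6*(-7/6 + ⅓) - 5)² = (-6*(-⅚) - 5)² = (5 - 5)² = 0² = 0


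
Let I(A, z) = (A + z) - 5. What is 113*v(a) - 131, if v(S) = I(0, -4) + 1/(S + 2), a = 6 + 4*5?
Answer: -32031/28 ≈ -1144.0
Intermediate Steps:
a = 26 (a = 6 + 20 = 26)
I(A, z) = -5 + A + z
v(S) = -9 + 1/(2 + S) (v(S) = (-5 + 0 - 4) + 1/(S + 2) = -9 + 1/(2 + S))
113*v(a) - 131 = 113*((-17 - 9*26)/(2 + 26)) - 131 = 113*((-17 - 234)/28) - 131 = 113*((1/28)*(-251)) - 131 = 113*(-251/28) - 131 = -28363/28 - 131 = -32031/28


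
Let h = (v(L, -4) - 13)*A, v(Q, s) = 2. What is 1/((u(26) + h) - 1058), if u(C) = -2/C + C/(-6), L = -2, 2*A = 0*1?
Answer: -39/41434 ≈ -0.00094126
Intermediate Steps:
A = 0 (A = (0*1)/2 = (1/2)*0 = 0)
u(C) = -2/C - C/6 (u(C) = -2/C + C*(-1/6) = -2/C - C/6)
h = 0 (h = (2 - 13)*0 = -11*0 = 0)
1/((u(26) + h) - 1058) = 1/(((-2/26 - 1/6*26) + 0) - 1058) = 1/(((-2*1/26 - 13/3) + 0) - 1058) = 1/(((-1/13 - 13/3) + 0) - 1058) = 1/((-172/39 + 0) - 1058) = 1/(-172/39 - 1058) = 1/(-41434/39) = -39/41434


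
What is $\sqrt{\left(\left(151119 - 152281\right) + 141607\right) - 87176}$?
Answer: $\sqrt{53269} \approx 230.8$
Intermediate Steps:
$\sqrt{\left(\left(151119 - 152281\right) + 141607\right) - 87176} = \sqrt{\left(-1162 + 141607\right) - 87176} = \sqrt{140445 - 87176} = \sqrt{53269}$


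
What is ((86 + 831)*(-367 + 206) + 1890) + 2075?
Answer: -143672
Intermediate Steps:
((86 + 831)*(-367 + 206) + 1890) + 2075 = (917*(-161) + 1890) + 2075 = (-147637 + 1890) + 2075 = -145747 + 2075 = -143672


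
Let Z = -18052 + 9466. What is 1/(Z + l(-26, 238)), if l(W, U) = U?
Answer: -1/8348 ≈ -0.00011979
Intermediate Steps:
Z = -8586
1/(Z + l(-26, 238)) = 1/(-8586 + 238) = 1/(-8348) = -1/8348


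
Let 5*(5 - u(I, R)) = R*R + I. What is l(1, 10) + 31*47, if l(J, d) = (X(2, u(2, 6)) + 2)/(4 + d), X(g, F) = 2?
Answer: 10201/7 ≈ 1457.3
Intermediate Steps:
u(I, R) = 5 - I/5 - R**2/5 (u(I, R) = 5 - (R*R + I)/5 = 5 - (R**2 + I)/5 = 5 - (I + R**2)/5 = 5 + (-I/5 - R**2/5) = 5 - I/5 - R**2/5)
l(J, d) = 4/(4 + d) (l(J, d) = (2 + 2)/(4 + d) = 4/(4 + d))
l(1, 10) + 31*47 = 4/(4 + 10) + 31*47 = 4/14 + 1457 = 4*(1/14) + 1457 = 2/7 + 1457 = 10201/7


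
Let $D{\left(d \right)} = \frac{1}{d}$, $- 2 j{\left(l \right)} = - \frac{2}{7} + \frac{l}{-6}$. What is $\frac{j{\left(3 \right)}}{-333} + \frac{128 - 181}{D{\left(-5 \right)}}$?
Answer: $\frac{2470849}{9324} \approx 265.0$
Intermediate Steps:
$j{\left(l \right)} = \frac{1}{7} + \frac{l}{12}$ ($j{\left(l \right)} = - \frac{- \frac{2}{7} + \frac{l}{-6}}{2} = - \frac{\left(-2\right) \frac{1}{7} + l \left(- \frac{1}{6}\right)}{2} = - \frac{- \frac{2}{7} - \frac{l}{6}}{2} = \frac{1}{7} + \frac{l}{12}$)
$\frac{j{\left(3 \right)}}{-333} + \frac{128 - 181}{D{\left(-5 \right)}} = \frac{\frac{1}{7} + \frac{1}{12} \cdot 3}{-333} + \frac{128 - 181}{\frac{1}{-5}} = \left(\frac{1}{7} + \frac{1}{4}\right) \left(- \frac{1}{333}\right) + \frac{128 - 181}{- \frac{1}{5}} = \frac{11}{28} \left(- \frac{1}{333}\right) - -265 = - \frac{11}{9324} + 265 = \frac{2470849}{9324}$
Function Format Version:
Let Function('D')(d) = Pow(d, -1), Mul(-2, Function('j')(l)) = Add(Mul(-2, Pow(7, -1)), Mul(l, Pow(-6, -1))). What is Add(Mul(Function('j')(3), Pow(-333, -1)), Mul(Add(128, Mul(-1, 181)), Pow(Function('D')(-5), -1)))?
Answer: Rational(2470849, 9324) ≈ 265.00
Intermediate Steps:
Function('j')(l) = Add(Rational(1, 7), Mul(Rational(1, 12), l)) (Function('j')(l) = Mul(Rational(-1, 2), Add(Mul(-2, Pow(7, -1)), Mul(l, Pow(-6, -1)))) = Mul(Rational(-1, 2), Add(Mul(-2, Rational(1, 7)), Mul(l, Rational(-1, 6)))) = Mul(Rational(-1, 2), Add(Rational(-2, 7), Mul(Rational(-1, 6), l))) = Add(Rational(1, 7), Mul(Rational(1, 12), l)))
Add(Mul(Function('j')(3), Pow(-333, -1)), Mul(Add(128, Mul(-1, 181)), Pow(Function('D')(-5), -1))) = Add(Mul(Add(Rational(1, 7), Mul(Rational(1, 12), 3)), Pow(-333, -1)), Mul(Add(128, Mul(-1, 181)), Pow(Pow(-5, -1), -1))) = Add(Mul(Add(Rational(1, 7), Rational(1, 4)), Rational(-1, 333)), Mul(Add(128, -181), Pow(Rational(-1, 5), -1))) = Add(Mul(Rational(11, 28), Rational(-1, 333)), Mul(-53, -5)) = Add(Rational(-11, 9324), 265) = Rational(2470849, 9324)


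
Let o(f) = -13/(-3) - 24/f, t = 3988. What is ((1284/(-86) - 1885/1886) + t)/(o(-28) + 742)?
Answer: 6764666097/1272508718 ≈ 5.3160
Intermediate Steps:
o(f) = 13/3 - 24/f (o(f) = -13*(-⅓) - 24/f = 13/3 - 24/f)
((1284/(-86) - 1885/1886) + t)/(o(-28) + 742) = ((1284/(-86) - 1885/1886) + 3988)/((13/3 - 24/(-28)) + 742) = ((1284*(-1/86) - 1885*1/1886) + 3988)/((13/3 - 24*(-1/28)) + 742) = ((-642/43 - 1885/1886) + 3988)/((13/3 + 6/7) + 742) = (-1291867/81098 + 3988)/(109/21 + 742) = 322126957/(81098*(15691/21)) = (322126957/81098)*(21/15691) = 6764666097/1272508718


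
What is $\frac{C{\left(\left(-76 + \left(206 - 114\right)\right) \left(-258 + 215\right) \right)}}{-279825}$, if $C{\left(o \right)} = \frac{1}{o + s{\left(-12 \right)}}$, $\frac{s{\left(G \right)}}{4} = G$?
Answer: $\frac{1}{205951200} \approx 4.8555 \cdot 10^{-9}$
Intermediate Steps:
$s{\left(G \right)} = 4 G$
$C{\left(o \right)} = \frac{1}{-48 + o}$ ($C{\left(o \right)} = \frac{1}{o + 4 \left(-12\right)} = \frac{1}{o - 48} = \frac{1}{-48 + o}$)
$\frac{C{\left(\left(-76 + \left(206 - 114\right)\right) \left(-258 + 215\right) \right)}}{-279825} = \frac{1}{\left(-48 + \left(-76 + \left(206 - 114\right)\right) \left(-258 + 215\right)\right) \left(-279825\right)} = \frac{1}{-48 + \left(-76 + 92\right) \left(-43\right)} \left(- \frac{1}{279825}\right) = \frac{1}{-48 + 16 \left(-43\right)} \left(- \frac{1}{279825}\right) = \frac{1}{-48 - 688} \left(- \frac{1}{279825}\right) = \frac{1}{-736} \left(- \frac{1}{279825}\right) = \left(- \frac{1}{736}\right) \left(- \frac{1}{279825}\right) = \frac{1}{205951200}$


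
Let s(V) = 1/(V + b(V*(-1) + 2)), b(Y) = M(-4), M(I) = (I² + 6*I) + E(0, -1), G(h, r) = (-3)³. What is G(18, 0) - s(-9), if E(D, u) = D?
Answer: -458/17 ≈ -26.941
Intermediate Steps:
G(h, r) = -27
M(I) = I² + 6*I (M(I) = (I² + 6*I) + 0 = I² + 6*I)
b(Y) = -8 (b(Y) = -4*(6 - 4) = -4*2 = -8)
s(V) = 1/(-8 + V) (s(V) = 1/(V - 8) = 1/(-8 + V))
G(18, 0) - s(-9) = -27 - 1/(-8 - 9) = -27 - 1/(-17) = -27 - 1*(-1/17) = -27 + 1/17 = -458/17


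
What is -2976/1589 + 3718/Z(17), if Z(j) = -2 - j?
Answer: -5964446/30191 ≈ -197.56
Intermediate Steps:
-2976/1589 + 3718/Z(17) = -2976/1589 + 3718/(-2 - 1*17) = -2976*1/1589 + 3718/(-2 - 17) = -2976/1589 + 3718/(-19) = -2976/1589 + 3718*(-1/19) = -2976/1589 - 3718/19 = -5964446/30191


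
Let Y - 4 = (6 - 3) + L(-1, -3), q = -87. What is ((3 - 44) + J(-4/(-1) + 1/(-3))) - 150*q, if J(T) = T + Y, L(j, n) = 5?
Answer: 39074/3 ≈ 13025.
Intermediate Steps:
Y = 12 (Y = 4 + ((6 - 3) + 5) = 4 + (3 + 5) = 4 + 8 = 12)
J(T) = 12 + T (J(T) = T + 12 = 12 + T)
((3 - 44) + J(-4/(-1) + 1/(-3))) - 150*q = ((3 - 44) + (12 + (-4/(-1) + 1/(-3)))) - 150*(-87) = (-41 + (12 + (-4*(-1) + 1*(-⅓)))) + 13050 = (-41 + (12 + (4 - ⅓))) + 13050 = (-41 + (12 + 11/3)) + 13050 = (-41 + 47/3) + 13050 = -76/3 + 13050 = 39074/3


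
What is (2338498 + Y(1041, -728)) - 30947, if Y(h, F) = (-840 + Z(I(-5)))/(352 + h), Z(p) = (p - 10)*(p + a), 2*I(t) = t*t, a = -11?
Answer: 12857670827/5572 ≈ 2.3076e+6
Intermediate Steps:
I(t) = t²/2 (I(t) = (t*t)/2 = t²/2)
Z(p) = (-11 + p)*(-10 + p) (Z(p) = (p - 10)*(p - 11) = (-10 + p)*(-11 + p) = (-11 + p)*(-10 + p))
Y(h, F) = -3345/(4*(352 + h)) (Y(h, F) = (-840 + (110 + ((½)*(-5)²)² - 21*(-5)²/2))/(352 + h) = (-840 + (110 + ((½)*25)² - 21*25/2))/(352 + h) = (-840 + (110 + (25/2)² - 21*25/2))/(352 + h) = (-840 + (110 + 625/4 - 525/2))/(352 + h) = (-840 + 15/4)/(352 + h) = -3345/(4*(352 + h)))
(2338498 + Y(1041, -728)) - 30947 = (2338498 - 3345/(1408 + 4*1041)) - 30947 = (2338498 - 3345/(1408 + 4164)) - 30947 = (2338498 - 3345/5572) - 30947 = 13030107511/5572 - 30947 = 12857670827/5572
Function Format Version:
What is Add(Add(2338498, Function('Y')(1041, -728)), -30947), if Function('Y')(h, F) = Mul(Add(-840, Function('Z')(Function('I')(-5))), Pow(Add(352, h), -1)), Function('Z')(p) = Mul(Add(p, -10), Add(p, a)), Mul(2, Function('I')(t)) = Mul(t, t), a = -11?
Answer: Rational(12857670827, 5572) ≈ 2.3076e+6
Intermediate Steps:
Function('I')(t) = Mul(Rational(1, 2), Pow(t, 2)) (Function('I')(t) = Mul(Rational(1, 2), Mul(t, t)) = Mul(Rational(1, 2), Pow(t, 2)))
Function('Z')(p) = Mul(Add(-11, p), Add(-10, p)) (Function('Z')(p) = Mul(Add(p, -10), Add(p, -11)) = Mul(Add(-10, p), Add(-11, p)) = Mul(Add(-11, p), Add(-10, p)))
Function('Y')(h, F) = Mul(Rational(-3345, 4), Pow(Add(352, h), -1)) (Function('Y')(h, F) = Mul(Add(-840, Add(110, Pow(Mul(Rational(1, 2), Pow(-5, 2)), 2), Mul(-21, Mul(Rational(1, 2), Pow(-5, 2))))), Pow(Add(352, h), -1)) = Mul(Add(-840, Add(110, Pow(Mul(Rational(1, 2), 25), 2), Mul(-21, Mul(Rational(1, 2), 25)))), Pow(Add(352, h), -1)) = Mul(Add(-840, Add(110, Pow(Rational(25, 2), 2), Mul(-21, Rational(25, 2)))), Pow(Add(352, h), -1)) = Mul(Add(-840, Add(110, Rational(625, 4), Rational(-525, 2))), Pow(Add(352, h), -1)) = Mul(Add(-840, Rational(15, 4)), Pow(Add(352, h), -1)) = Mul(Rational(-3345, 4), Pow(Add(352, h), -1)))
Add(Add(2338498, Function('Y')(1041, -728)), -30947) = Add(Add(2338498, Mul(-3345, Pow(Add(1408, Mul(4, 1041)), -1))), -30947) = Add(Add(2338498, Mul(-3345, Pow(Add(1408, 4164), -1))), -30947) = Add(Add(2338498, Mul(-3345, Pow(5572, -1))), -30947) = Add(Add(2338498, Mul(-3345, Rational(1, 5572))), -30947) = Add(Add(2338498, Rational(-3345, 5572)), -30947) = Add(Rational(13030107511, 5572), -30947) = Rational(12857670827, 5572)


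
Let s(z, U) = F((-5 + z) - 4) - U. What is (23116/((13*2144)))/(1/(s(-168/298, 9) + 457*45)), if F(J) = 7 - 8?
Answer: 118787345/6968 ≈ 17048.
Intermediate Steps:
F(J) = -1
s(z, U) = -1 - U
(23116/((13*2144)))/(1/(s(-168/298, 9) + 457*45)) = (23116/((13*2144)))/(1/((-1 - 1*9) + 457*45)) = (23116/27872)/(1/((-1 - 9) + 20565)) = (23116*(1/27872))/(1/(-10 + 20565)) = 5779/(6968*(1/20555)) = (5779/6968)*20555 = 118787345/6968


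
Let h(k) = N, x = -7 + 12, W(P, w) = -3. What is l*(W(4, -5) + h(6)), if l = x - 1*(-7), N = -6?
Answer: -108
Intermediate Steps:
x = 5
h(k) = -6
l = 12 (l = 5 - 1*(-7) = 5 + 7 = 12)
l*(W(4, -5) + h(6)) = 12*(-3 - 6) = 12*(-9) = -108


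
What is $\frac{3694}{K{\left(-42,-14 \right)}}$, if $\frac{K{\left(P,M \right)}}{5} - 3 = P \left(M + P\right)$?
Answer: $\frac{3694}{11775} \approx 0.31372$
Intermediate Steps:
$K{\left(P,M \right)} = 15 + 5 P \left(M + P\right)$
$\frac{3694}{K{\left(-42,-14 \right)}} = \frac{3694}{15 + 5 \left(-42\right)^{2} + 5 \left(-14\right) \left(-42\right)} = \frac{3694}{15 + 5 \cdot 1764 + 2940} = \frac{3694}{15 + 8820 + 2940} = \frac{3694}{11775}$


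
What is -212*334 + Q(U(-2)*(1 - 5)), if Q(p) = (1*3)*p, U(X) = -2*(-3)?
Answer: -70880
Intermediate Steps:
U(X) = 6
Q(p) = 3*p
-212*334 + Q(U(-2)*(1 - 5)) = -212*334 + 3*(6*(1 - 5)) = -70808 + 3*(6*(-4)) = -70808 + 3*(-24) = -70808 - 72 = -70880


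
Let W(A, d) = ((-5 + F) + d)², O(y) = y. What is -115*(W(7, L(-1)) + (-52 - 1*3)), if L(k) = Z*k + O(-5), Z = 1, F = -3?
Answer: -16215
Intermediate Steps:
L(k) = -5 + k (L(k) = 1*k - 5 = k - 5 = -5 + k)
W(A, d) = (-8 + d)² (W(A, d) = ((-5 - 3) + d)² = (-8 + d)²)
-115*(W(7, L(-1)) + (-52 - 1*3)) = -115*((-8 + (-5 - 1))² + (-52 - 1*3)) = -115*((-8 - 6)² + (-52 - 3)) = -115*((-14)² - 55) = -115*(196 - 55) = -115*141 = -16215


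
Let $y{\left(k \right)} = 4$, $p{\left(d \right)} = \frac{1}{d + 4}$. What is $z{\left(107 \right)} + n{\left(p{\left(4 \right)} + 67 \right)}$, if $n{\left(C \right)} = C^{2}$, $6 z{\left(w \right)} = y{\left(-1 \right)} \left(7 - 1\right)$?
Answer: $\frac{288625}{64} \approx 4509.8$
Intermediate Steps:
$p{\left(d \right)} = \frac{1}{4 + d}$
$z{\left(w \right)} = 4$ ($z{\left(w \right)} = \frac{4 \left(7 - 1\right)}{6} = \frac{4 \cdot 6}{6} = \frac{1}{6} \cdot 24 = 4$)
$z{\left(107 \right)} + n{\left(p{\left(4 \right)} + 67 \right)} = 4 + \left(\frac{1}{4 + 4} + 67\right)^{2} = 4 + \left(\frac{1}{8} + 67\right)^{2} = 4 + \left(\frac{537}{8}\right)^{2} = 4 + \frac{288369}{64} = \frac{288625}{64}$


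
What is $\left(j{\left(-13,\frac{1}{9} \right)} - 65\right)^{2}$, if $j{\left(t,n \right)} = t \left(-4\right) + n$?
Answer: $\frac{13456}{81} \approx 166.12$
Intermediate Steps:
$j{\left(t,n \right)} = n - 4 t$ ($j{\left(t,n \right)} = - 4 t + n = n - 4 t$)
$\left(j{\left(-13,\frac{1}{9} \right)} - 65\right)^{2} = \left(\left(\frac{1}{9} - -52\right) - 65\right)^{2} = \left(\left(\frac{1}{9} + 52\right) - 65\right)^{2} = \left(\frac{469}{9} - 65\right)^{2} = \left(- \frac{116}{9}\right)^{2} = \frac{13456}{81}$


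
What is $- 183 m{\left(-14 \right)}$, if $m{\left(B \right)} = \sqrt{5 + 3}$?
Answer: $- 366 \sqrt{2} \approx -517.6$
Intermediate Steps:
$m{\left(B \right)} = 2 \sqrt{2}$ ($m{\left(B \right)} = \sqrt{8} = 2 \sqrt{2}$)
$- 183 m{\left(-14 \right)} = - 183 \cdot 2 \sqrt{2} = - 366 \sqrt{2}$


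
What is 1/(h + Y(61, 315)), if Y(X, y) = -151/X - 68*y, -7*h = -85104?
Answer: -427/3956053 ≈ -0.00010794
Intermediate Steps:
h = 85104/7 (h = -⅐*(-85104) = 85104/7 ≈ 12158.)
Y(X, y) = -151/X - 68*y (Y(X, y) = -151/X - 34*2*y = -151/X - 68*y)
1/(h + Y(61, 315)) = 1/(85104/7 + (-151/61 - 68*315)) = 1/(85104/7 + (-151*1/61 - 21420)) = 1/(85104/7 + (-151/61 - 21420)) = 1/(85104/7 - 1306771/61) = 1/(-3956053/427) = -427/3956053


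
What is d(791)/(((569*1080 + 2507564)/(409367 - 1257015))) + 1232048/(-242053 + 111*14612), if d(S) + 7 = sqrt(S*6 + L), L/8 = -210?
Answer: 429789966792/153860648137 - 211912*sqrt(3066)/780521 ≈ -12.240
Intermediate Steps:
L = -1680 (L = 8*(-210) = -1680)
d(S) = -7 + sqrt(-1680 + 6*S) (d(S) = -7 + sqrt(S*6 - 1680) = -7 + sqrt(6*S - 1680) = -7 + sqrt(-1680 + 6*S))
d(791)/(((569*1080 + 2507564)/(409367 - 1257015))) + 1232048/(-242053 + 111*14612) = (-7 + sqrt(-1680 + 6*791))/(((569*1080 + 2507564)/(409367 - 1257015))) + 1232048/(-242053 + 111*14612) = (-7 + sqrt(-1680 + 4746))/(((614520 + 2507564)/(-847648))) + 1232048/(-242053 + 1621932) = (-7 + sqrt(3066))/((3122084*(-1/847648))) + 1232048/1379879 = (-7 + sqrt(3066))/(-780521/211912) + 1232048*(1/1379879) = (-7 + sqrt(3066))*(-211912/780521) + 1232048/1379879 = (211912/111503 - 211912*sqrt(3066)/780521) + 1232048/1379879 = 429789966792/153860648137 - 211912*sqrt(3066)/780521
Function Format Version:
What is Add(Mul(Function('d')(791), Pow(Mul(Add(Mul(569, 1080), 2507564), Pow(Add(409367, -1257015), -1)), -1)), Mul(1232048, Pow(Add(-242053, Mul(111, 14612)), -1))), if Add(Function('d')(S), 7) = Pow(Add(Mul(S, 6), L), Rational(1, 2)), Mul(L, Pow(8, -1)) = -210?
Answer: Add(Rational(429789966792, 153860648137), Mul(Rational(-211912, 780521), Pow(3066, Rational(1, 2)))) ≈ -12.240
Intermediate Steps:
L = -1680 (L = Mul(8, -210) = -1680)
Function('d')(S) = Add(-7, Pow(Add(-1680, Mul(6, S)), Rational(1, 2))) (Function('d')(S) = Add(-7, Pow(Add(Mul(S, 6), -1680), Rational(1, 2))) = Add(-7, Pow(Add(Mul(6, S), -1680), Rational(1, 2))) = Add(-7, Pow(Add(-1680, Mul(6, S)), Rational(1, 2))))
Add(Mul(Function('d')(791), Pow(Mul(Add(Mul(569, 1080), 2507564), Pow(Add(409367, -1257015), -1)), -1)), Mul(1232048, Pow(Add(-242053, Mul(111, 14612)), -1))) = Add(Mul(Add(-7, Pow(Add(-1680, Mul(6, 791)), Rational(1, 2))), Pow(Mul(Add(Mul(569, 1080), 2507564), Pow(Add(409367, -1257015), -1)), -1)), Mul(1232048, Pow(Add(-242053, Mul(111, 14612)), -1))) = Add(Mul(Add(-7, Pow(Add(-1680, 4746), Rational(1, 2))), Pow(Mul(Add(614520, 2507564), Pow(-847648, -1)), -1)), Mul(1232048, Pow(Add(-242053, 1621932), -1))) = Add(Mul(Add(-7, Pow(3066, Rational(1, 2))), Pow(Mul(3122084, Rational(-1, 847648)), -1)), Mul(1232048, Pow(1379879, -1))) = Add(Mul(Add(-7, Pow(3066, Rational(1, 2))), Pow(Rational(-780521, 211912), -1)), Mul(1232048, Rational(1, 1379879))) = Add(Mul(Add(-7, Pow(3066, Rational(1, 2))), Rational(-211912, 780521)), Rational(1232048, 1379879)) = Add(Add(Rational(211912, 111503), Mul(Rational(-211912, 780521), Pow(3066, Rational(1, 2)))), Rational(1232048, 1379879)) = Add(Rational(429789966792, 153860648137), Mul(Rational(-211912, 780521), Pow(3066, Rational(1, 2))))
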